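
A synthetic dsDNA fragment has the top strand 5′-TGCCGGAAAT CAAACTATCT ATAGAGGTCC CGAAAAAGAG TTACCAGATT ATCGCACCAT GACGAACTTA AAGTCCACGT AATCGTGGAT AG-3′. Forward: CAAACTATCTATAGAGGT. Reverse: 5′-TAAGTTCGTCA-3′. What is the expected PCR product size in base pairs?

60 bp

The forward primer matches the template at positions 11–28.
Reverse complement of the reverse primer: TGACGAACTTA. This occurs on the top strand at positions 60–70.
Amplicon spans positions 11–70: 60 bp.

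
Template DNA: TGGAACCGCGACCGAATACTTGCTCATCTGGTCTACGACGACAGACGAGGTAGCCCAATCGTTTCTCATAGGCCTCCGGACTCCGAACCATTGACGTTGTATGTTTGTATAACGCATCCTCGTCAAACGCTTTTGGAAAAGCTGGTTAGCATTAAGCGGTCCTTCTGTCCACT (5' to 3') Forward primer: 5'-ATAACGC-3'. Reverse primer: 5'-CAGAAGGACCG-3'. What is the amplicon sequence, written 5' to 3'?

5'-ATAACGCATCCTCGTCAAACGCTTTTGGAAAAGCTGGTTAGCATTAAGCGGTCCTTCTG-3'

Forward primer ATAACGC is found on the top strand at positions 109–115.
Taking the reverse complement of CAGAAGGACCG gives CGGTCCTTCTG, found at positions 157–167 on the template; the primer anneals here to the top strand with its 3' end pointing upstream.
The product is the template from position 109 through 167 (59 bp).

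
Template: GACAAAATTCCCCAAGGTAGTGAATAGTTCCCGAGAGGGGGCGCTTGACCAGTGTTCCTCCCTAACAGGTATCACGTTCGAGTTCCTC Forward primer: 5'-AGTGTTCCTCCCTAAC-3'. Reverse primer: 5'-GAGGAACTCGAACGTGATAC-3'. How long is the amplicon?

38 bp

Scanning the template, AGTGTTCCTCCCTAAC occurs at positions 51–66; this primer anneals to the bottom strand there with its 3' end pointing downstream.
The reverse primer's reverse complement is GTATCACGTTCGAGTTCCTC, which matches the template at positions 69–88.
The product runs from position 51 to position 88, so its length is 88 − 51 + 1 = 38 bp.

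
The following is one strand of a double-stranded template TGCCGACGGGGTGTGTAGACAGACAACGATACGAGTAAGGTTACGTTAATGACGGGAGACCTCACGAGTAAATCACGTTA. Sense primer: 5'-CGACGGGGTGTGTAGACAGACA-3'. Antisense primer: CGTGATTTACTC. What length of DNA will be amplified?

The forward primer matches the template at positions 4–25.
Taking the reverse complement of CGTGATTTACTC gives GAGTAAATCACG, found at positions 66–77 on the template; the primer anneals here to the top strand with its 3' end pointing upstream.
Amplicon spans positions 4–77: 74 bp.

74 bp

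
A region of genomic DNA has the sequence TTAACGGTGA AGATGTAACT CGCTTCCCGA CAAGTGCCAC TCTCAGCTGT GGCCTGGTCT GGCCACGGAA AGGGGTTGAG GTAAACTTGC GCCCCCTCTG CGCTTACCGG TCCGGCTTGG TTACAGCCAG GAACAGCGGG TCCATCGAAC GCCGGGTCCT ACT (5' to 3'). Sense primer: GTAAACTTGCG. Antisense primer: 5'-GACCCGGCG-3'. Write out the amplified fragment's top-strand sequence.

Forward primer GTAAACTTGCG is found on the top strand at positions 81–91.
Taking the reverse complement of GACCCGGCG gives CGCCGGGTC, found at positions 150–158 on the template; the primer anneals here to the top strand with its 3' end pointing upstream.
The product is the template from position 81 through 158 (78 bp).

5'-GTAAACTTGCGCCCCCTCTGCGCTTACCGGTCCGGCTTGGTTACAGCCAGGAACAGCGGGTCCATCGAACGCCGGGTC-3'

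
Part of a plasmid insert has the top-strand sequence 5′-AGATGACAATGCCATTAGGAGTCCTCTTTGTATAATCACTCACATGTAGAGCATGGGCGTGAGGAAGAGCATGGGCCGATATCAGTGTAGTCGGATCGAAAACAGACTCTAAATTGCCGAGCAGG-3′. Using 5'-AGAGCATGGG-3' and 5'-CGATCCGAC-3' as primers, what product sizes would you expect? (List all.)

51 bp, 33 bp

The forward primer AGAGCATGGG matches the top strand at positions 48–57, 66–75.
The reverse primer's reverse complement is GTCGGATCG, matching at positions 90–98.
Each forward site pairs with the reverse site to give a product ending at position 98: sizes 51, 33 bp.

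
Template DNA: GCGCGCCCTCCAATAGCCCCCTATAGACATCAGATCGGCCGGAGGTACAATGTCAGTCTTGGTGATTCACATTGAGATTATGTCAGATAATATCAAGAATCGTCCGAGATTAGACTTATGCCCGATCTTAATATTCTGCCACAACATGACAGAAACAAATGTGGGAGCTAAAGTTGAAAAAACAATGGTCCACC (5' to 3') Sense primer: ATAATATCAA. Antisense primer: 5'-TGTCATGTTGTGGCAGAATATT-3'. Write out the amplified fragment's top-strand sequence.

The forward primer matches the template at positions 87–96.
Reverse complement of the reverse primer: AATATTCTGCCACAACATGACA. This occurs on the top strand at positions 130–151.
The product is the template from position 87 through 151 (65 bp).

5'-ATAATATCAAGAATCGTCCGAGATTAGACTTATGCCCGATCTTAATATTCTGCCACAACATGACA-3'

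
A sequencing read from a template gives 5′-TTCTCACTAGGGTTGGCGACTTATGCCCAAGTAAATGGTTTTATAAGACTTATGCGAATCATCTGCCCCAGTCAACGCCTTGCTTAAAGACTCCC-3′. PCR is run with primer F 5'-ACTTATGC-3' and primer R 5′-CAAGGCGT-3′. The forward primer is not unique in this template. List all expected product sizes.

64 bp, 35 bp

The forward primer ACTTATGC matches the top strand at positions 19–26, 48–55.
The reverse primer's reverse complement is ACGCCTTG, matching at positions 75–82.
Each forward site pairs with the reverse site to give a product ending at position 82: sizes 64, 35 bp.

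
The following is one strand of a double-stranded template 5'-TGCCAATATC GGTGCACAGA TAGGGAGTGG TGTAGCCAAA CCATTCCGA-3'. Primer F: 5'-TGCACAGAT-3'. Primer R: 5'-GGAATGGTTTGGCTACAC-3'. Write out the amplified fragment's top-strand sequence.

5'-TGCACAGATAGGGAGTGGTGTAGCCAAACCATTCC-3'

Scanning the template, TGCACAGAT occurs at positions 13–21; this primer anneals to the bottom strand there with its 3' end pointing downstream.
The reverse primer's reverse complement is GTGTAGCCAAACCATTCC, which matches the template at positions 30–47.
The product is the template from position 13 through 47 (35 bp).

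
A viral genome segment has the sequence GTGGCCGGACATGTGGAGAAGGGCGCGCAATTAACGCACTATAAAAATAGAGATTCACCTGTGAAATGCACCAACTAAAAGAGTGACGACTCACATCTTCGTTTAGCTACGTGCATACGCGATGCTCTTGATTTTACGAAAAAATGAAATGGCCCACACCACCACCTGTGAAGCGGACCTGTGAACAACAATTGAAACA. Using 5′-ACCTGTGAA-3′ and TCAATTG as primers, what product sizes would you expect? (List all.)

139 bp, 32 bp, 19 bp

The forward primer ACCTGTGAA matches the top strand at positions 57–65, 164–172, 177–185.
The reverse primer's reverse complement is CAATTGA, matching at positions 189–195.
Each forward site pairs with the reverse site to give a product ending at position 195: sizes 139, 32, 19 bp.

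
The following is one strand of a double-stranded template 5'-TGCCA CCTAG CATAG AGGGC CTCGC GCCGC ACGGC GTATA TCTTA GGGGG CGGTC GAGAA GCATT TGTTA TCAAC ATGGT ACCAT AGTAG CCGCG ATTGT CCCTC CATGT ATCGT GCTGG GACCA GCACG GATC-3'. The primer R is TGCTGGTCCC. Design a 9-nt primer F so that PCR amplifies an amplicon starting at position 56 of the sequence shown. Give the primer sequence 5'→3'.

The reverse primer's reverse complement GGGACCAGCA matches the template at positions 119–128; the product starts at position 56.
The forward primer is identical to the top strand over positions 56–64: GAGAAGCAT.

5'-GAGAAGCAT-3'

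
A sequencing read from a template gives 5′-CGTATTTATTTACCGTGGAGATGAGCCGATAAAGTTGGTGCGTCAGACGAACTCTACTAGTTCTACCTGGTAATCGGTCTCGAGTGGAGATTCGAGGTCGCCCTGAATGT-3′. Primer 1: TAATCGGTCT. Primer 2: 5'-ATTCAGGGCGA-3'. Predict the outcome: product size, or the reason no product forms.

Yes — a 38 bp product.

Primer 1 (TAATCGGTCT) matches the top strand at positions 71–80; it acts as a forward primer.
Primer 2's reverse complement is TCGCCCTGAAT, matching the top strand at positions 98–108; it acts as a reverse primer.
The 3' ends face each other across positions 71–108, giving a 38 bp product.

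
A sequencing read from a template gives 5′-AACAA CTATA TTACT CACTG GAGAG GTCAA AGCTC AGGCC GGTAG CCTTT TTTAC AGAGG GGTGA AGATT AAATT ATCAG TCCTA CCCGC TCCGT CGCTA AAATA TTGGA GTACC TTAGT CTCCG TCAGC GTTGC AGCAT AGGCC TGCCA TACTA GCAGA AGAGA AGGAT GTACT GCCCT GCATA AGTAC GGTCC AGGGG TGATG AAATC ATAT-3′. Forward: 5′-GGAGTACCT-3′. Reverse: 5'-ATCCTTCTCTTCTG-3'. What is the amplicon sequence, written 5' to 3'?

5'-GGAGTACCTTAGTCTCCGTCAGCGTTGCAGCATAGGCCTGCCATACTAGCAGAAGAGAAGGAT-3'

The forward primer matches the template at positions 108–116.
The reverse primer's reverse complement is CAGAAGAGAAGGAT, which matches the template at positions 157–170.
The product is the template from position 108 through 170 (63 bp).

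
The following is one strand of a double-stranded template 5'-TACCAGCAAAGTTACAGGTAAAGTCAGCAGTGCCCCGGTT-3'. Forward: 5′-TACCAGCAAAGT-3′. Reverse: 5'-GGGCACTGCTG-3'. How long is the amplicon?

Scanning the template, TACCAGCAAAGT occurs at positions 1–12; this primer anneals to the bottom strand there with its 3' end pointing downstream.
Reverse complement of the reverse primer: CAGCAGTGCCC. This occurs on the top strand at positions 25–35.
Product length = (reverse-primer end) − (forward-primer start) + 1 = 35 − 1 + 1 = 35 bp.

35 bp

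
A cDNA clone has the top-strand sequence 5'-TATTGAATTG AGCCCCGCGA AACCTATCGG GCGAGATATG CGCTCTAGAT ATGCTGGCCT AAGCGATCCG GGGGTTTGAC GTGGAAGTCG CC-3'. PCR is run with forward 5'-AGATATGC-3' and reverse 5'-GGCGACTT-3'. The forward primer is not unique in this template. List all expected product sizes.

59 bp, 46 bp

The forward primer AGATATGC matches the top strand at positions 34–41, 47–54.
The reverse primer's reverse complement is AAGTCGCC, matching at positions 85–92.
Each forward site pairs with the reverse site to give a product ending at position 92: sizes 59, 46 bp.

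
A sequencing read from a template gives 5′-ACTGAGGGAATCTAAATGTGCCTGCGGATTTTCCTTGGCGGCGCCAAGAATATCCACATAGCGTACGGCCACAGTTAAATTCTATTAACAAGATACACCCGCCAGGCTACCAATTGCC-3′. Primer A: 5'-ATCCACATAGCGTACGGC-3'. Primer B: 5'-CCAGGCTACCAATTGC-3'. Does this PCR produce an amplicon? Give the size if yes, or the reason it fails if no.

Primer A (ATCCACATAGCGTACGGC) matches the top strand at positions 52–69 (3' end points downstream).
Primer B (CCAGGCTACCAATTGC) also matches the top strand directly, at positions 102–117 — its reverse complement GCAATTGGTAGCCTGG is not present.
Both primers anneal to the bottom strand with 3' ends pointing the same way, so neither can prime synthesis back toward the other.

No product — both primers anneal to the same strand and extend in the same direction.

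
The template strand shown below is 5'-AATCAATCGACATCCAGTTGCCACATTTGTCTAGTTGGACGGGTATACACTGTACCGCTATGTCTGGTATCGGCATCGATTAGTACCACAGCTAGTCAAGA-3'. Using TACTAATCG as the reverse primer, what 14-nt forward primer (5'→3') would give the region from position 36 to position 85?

The reverse primer's reverse complement CGATTAGTA matches the template at positions 77–85; the product starts at position 36.
The forward primer is identical to the top strand over positions 36–49: TGGACGGGTATACA.

5'-TGGACGGGTATACA-3'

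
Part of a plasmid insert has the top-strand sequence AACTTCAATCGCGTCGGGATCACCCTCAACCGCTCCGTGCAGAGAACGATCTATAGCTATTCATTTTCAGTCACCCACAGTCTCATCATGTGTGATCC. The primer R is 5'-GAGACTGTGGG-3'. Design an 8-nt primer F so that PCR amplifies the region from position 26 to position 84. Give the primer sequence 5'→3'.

5'-TCAACCGC-3'

The reverse primer's reverse complement CCCACAGTCTC matches the template at positions 74–84; the product starts at position 26.
The forward primer is identical to the top strand over positions 26–33: TCAACCGC.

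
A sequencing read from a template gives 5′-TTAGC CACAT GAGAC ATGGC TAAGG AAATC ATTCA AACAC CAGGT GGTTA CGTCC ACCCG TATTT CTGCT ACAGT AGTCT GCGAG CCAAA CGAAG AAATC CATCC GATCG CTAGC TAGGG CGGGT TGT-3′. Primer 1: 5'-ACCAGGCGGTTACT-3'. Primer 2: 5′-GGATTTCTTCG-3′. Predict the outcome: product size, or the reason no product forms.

Primer 1 (ACCAGGCGGTTACT) does not match the top strand, and its reverse complement AGTAACCGCCTGGT does not match either.
With no annealing site for primer 1, no amplification occurs.

No product — primer 1 has no binding site in the template.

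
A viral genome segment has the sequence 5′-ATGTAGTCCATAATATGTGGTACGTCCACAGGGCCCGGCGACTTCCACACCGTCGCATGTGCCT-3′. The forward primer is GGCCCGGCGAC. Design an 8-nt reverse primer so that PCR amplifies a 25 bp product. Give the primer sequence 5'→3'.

The forward primer binds at positions 32–42, so a 25 bp product ends at position 32 + 25 − 1 = 56.
The reverse primer anneals to the top strand over positions 49–56, i.e. to ACCGTCGC.
Its sequence written 5'→3' is the reverse complement: GCGACGGT.

5'-GCGACGGT-3'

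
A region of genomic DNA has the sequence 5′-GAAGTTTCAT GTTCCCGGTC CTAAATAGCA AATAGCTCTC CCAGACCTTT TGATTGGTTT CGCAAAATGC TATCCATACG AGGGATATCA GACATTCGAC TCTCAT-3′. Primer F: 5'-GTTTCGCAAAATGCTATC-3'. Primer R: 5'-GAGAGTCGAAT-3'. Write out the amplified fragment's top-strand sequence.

5'-GTTTCGCAAAATGCTATCCATACGAGGGATATCAGACATTCGACTCTC-3'

Scanning the template, GTTTCGCAAAATGCTATC occurs at positions 57–74; this primer anneals to the bottom strand there with its 3' end pointing downstream.
Reverse complement of the reverse primer: ATTCGACTCTC. This occurs on the top strand at positions 94–104.
The product is the template from position 57 through 104 (48 bp).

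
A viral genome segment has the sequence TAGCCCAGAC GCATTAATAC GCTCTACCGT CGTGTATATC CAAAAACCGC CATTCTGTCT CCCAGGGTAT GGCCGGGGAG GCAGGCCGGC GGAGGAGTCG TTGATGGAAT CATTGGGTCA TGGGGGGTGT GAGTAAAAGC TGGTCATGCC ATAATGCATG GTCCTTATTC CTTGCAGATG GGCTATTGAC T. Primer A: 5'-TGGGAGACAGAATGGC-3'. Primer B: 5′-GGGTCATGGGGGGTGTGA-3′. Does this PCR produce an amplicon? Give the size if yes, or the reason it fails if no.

No product — the primers' 3' ends point away from each other.

Primer A (TGGGAGACAGAATGGC) has reverse complement GCCATTCTGTCTCCCA, which matches the top strand at positions 49–64; primer A anneals to the top strand there with its 3' end pointing upstream toward position 49.
Primer B (GGGTCATGGGGGGTGTGA) matches the top strand directly at positions 115–132; it anneals to the bottom strand with its 3' end pointing downstream toward position 132.
The 3' ends diverge (primer A extends toward position 1, primer B toward position 191), so the primers never converge on a shared product.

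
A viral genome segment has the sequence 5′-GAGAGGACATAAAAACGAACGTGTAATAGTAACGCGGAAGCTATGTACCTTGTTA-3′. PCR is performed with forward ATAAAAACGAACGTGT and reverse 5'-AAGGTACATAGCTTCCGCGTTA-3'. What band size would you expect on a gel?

Forward primer ATAAAAACGAACGTGT is found on the top strand at positions 9–24.
The reverse primer's reverse complement is TAACGCGGAAGCTATGTACCTT, which matches the template at positions 30–51.
The product runs from position 9 to position 51, so its length is 51 − 9 + 1 = 43 bp.

43 bp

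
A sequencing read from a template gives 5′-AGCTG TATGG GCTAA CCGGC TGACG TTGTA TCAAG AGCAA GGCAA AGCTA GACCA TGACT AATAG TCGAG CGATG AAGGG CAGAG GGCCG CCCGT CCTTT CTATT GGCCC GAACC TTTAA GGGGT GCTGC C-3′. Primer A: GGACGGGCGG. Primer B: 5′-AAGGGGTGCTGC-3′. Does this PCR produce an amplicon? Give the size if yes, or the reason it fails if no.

Primer A (GGACGGGCGG) has reverse complement CCGCCCGTCC, which matches the top strand at positions 88–97; primer A anneals to the top strand there with its 3' end pointing upstream toward position 88.
Primer B (AAGGGGTGCTGC) matches the top strand directly at positions 119–130; it anneals to the bottom strand with its 3' end pointing downstream toward position 130.
The 3' ends diverge (primer A extends toward position 1, primer B toward position 131), so the primers never converge on a shared product.

No product — the primers' 3' ends point away from each other.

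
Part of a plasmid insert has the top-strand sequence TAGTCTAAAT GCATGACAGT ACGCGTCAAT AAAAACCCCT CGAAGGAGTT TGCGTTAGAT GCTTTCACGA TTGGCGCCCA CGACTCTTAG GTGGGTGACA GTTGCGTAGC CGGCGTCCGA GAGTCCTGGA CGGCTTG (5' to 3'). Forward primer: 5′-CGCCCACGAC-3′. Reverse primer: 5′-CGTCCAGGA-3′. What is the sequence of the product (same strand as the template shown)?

5'-CGCCCACGACTCTTAGGTGGGTGACAGTTGCGTAGCCGGCGTCCGAGAGTCCTGGACG-3'

Forward primer CGCCCACGAC is found on the top strand at positions 75–84.
Taking the reverse complement of CGTCCAGGA gives TCCTGGACG, found at positions 124–132 on the template; the primer anneals here to the top strand with its 3' end pointing upstream.
The product is the template from position 75 through 132 (58 bp).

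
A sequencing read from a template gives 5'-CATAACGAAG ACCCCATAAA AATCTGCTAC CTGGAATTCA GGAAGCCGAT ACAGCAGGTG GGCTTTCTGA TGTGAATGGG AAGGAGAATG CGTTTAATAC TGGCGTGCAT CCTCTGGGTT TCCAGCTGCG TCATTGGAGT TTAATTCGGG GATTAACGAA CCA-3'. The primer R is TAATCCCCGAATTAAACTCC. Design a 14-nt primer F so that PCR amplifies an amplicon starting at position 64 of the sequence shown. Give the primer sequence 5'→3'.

5'-TTTCTGATGTGAAT-3'

The reverse primer's reverse complement GGAGTTTAATTCGGGGATTA matches the template at positions 136–155; the product starts at position 64.
The forward primer is identical to the top strand over positions 64–77: TTTCTGATGTGAAT.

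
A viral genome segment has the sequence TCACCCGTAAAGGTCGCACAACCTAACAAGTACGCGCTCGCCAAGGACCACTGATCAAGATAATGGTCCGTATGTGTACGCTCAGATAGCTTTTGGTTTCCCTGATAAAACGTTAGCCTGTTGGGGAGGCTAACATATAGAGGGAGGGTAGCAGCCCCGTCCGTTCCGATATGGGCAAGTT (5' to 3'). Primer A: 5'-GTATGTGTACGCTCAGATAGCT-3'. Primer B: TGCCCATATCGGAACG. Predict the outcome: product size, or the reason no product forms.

Primer A (GTATGTGTACGCTCAGATAGCT) matches the top strand at positions 70–91; it acts as a forward primer.
Primer B's reverse complement is CGTTCCGATATGGGCA, matching the top strand at positions 162–177; it acts as a reverse primer.
The 3' ends face each other across positions 70–177, giving a 108 bp product.

Yes — a 108 bp product.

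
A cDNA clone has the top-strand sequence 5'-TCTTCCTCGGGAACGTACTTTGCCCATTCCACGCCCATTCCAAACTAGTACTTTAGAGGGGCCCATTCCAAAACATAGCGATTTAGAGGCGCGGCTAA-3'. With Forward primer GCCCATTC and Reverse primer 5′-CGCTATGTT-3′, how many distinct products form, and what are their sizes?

The forward primer GCCCATTC matches the top strand at positions 22–29, 33–40, 61–68.
The reverse primer's reverse complement is AACATAGCG, matching at positions 72–80.
Each forward site pairs with the reverse site to give a product ending at position 80: sizes 59, 48, 20 bp.

Three products: 59 bp, 48 bp, 20 bp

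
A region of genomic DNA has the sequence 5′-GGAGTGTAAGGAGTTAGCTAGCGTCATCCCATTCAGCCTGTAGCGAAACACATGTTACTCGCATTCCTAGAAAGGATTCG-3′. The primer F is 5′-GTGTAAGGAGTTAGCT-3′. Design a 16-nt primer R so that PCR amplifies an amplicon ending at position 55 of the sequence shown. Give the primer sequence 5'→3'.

The forward primer binds at positions 4–19; the product's 3' end on the top strand is position 55.
The reverse primer anneals to the top strand over positions 40–55, i.e. to GTAGCGAAACACATGT.
Its sequence written 5'→3' is the reverse complement: ACATGTGTTTCGCTAC.

5'-ACATGTGTTTCGCTAC-3'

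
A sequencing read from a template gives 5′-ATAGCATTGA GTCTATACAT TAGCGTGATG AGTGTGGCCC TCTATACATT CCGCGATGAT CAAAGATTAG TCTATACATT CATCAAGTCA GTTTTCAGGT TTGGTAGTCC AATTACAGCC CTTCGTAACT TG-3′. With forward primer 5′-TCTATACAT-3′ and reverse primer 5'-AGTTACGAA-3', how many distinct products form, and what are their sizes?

The forward primer TCTATACAT matches the top strand at positions 12–20, 41–49, 71–79.
The reverse primer's reverse complement is TTCGTAACT, matching at positions 122–130.
Each forward site pairs with the reverse site to give a product ending at position 130: sizes 119, 90, 60 bp.

Three products: 119 bp, 90 bp, 60 bp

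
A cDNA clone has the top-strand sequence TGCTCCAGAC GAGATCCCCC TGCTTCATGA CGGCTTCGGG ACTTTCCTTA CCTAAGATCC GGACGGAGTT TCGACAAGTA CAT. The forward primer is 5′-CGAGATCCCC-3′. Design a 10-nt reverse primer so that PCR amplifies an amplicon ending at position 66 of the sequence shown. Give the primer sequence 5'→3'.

5'-CCGTCCGGAT-3'

The forward primer binds at positions 10–19; the product's 3' end on the top strand is position 66.
The reverse primer anneals to the top strand over positions 57–66, i.e. to ATCCGGACGG.
Its sequence written 5'→3' is the reverse complement: CCGTCCGGAT.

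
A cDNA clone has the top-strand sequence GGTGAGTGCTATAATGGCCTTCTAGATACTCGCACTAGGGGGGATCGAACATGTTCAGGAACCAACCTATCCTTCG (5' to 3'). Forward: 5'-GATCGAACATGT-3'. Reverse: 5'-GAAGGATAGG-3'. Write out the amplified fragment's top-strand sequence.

The forward primer matches the template at positions 43–54.
Taking the reverse complement of GAAGGATAGG gives CCTATCCTTC, found at positions 66–75 on the template; the primer anneals here to the top strand with its 3' end pointing upstream.
The product is the template from position 43 through 75 (33 bp).

5'-GATCGAACATGTTCAGGAACCAACCTATCCTTC-3'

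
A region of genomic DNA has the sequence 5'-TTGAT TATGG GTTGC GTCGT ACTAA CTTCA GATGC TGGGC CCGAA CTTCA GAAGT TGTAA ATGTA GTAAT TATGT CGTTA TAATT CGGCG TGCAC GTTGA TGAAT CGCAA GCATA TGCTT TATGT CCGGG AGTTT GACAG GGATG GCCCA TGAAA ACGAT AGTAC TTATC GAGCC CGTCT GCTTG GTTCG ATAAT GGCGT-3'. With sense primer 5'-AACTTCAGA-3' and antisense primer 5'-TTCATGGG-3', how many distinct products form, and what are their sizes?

Two products: 131 bp, 111 bp

The forward primer AACTTCAGA matches the top strand at positions 24–32, 44–52.
The reverse primer's reverse complement is CCCATGAA, matching at positions 147–154.
Each forward site pairs with the reverse site to give a product ending at position 154: sizes 131, 111 bp.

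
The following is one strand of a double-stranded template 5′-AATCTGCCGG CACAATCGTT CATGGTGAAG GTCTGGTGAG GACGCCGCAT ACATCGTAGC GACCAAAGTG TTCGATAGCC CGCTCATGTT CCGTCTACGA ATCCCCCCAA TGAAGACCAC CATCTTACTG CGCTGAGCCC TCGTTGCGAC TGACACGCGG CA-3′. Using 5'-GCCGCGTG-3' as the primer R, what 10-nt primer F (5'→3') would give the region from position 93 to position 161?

The reverse primer's reverse complement CACGCGGC matches the template at positions 154–161; the product starts at position 93.
The forward primer is identical to the top strand over positions 93–102: GTCTACGAAT.

5'-GTCTACGAAT-3'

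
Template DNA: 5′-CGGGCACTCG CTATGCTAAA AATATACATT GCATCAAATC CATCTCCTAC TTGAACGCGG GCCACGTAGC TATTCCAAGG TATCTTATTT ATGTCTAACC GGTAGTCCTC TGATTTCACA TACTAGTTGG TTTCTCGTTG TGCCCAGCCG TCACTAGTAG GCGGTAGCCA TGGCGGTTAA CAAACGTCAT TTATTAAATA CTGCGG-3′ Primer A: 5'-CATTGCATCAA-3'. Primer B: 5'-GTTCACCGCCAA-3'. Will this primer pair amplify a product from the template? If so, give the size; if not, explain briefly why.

No product — primer B has no binding site in the template.

Primer B (GTTCACCGCCAA) does not match the top strand, and its reverse complement TTGGCGGTGAAC does not match either.
With no annealing site for primer B, no amplification occurs.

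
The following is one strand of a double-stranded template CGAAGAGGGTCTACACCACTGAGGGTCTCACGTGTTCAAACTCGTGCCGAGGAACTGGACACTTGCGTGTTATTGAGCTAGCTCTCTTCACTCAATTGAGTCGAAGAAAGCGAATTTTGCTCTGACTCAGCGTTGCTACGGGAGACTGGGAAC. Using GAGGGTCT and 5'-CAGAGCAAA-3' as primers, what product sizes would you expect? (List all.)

The forward primer GAGGGTCT matches the top strand at positions 5–12, 21–28.
The reverse primer's reverse complement is TTTGCTCTG, matching at positions 116–124.
Each forward site pairs with the reverse site to give a product ending at position 124: sizes 120, 104 bp.

120 bp, 104 bp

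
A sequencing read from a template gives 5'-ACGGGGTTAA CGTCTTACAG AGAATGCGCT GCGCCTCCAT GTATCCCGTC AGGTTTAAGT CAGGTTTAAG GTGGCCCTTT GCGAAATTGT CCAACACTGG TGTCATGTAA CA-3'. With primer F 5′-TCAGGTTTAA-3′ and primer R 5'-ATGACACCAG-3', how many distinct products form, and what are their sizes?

Two products: 58 bp, 47 bp

The forward primer TCAGGTTTAA matches the top strand at positions 49–58, 60–69.
The reverse primer's reverse complement is CTGGTGTCAT, matching at positions 97–106.
Each forward site pairs with the reverse site to give a product ending at position 106: sizes 58, 47 bp.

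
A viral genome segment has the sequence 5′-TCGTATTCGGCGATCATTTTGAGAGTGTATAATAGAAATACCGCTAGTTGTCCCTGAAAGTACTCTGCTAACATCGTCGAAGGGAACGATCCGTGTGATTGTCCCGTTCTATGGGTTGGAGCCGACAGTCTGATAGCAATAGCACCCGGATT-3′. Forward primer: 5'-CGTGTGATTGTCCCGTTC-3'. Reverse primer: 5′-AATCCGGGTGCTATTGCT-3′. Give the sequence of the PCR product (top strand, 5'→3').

Scanning the template, CGTGTGATTGTCCCGTTC occurs at positions 92–109; this primer anneals to the bottom strand there with its 3' end pointing downstream.
Reverse complement of the reverse primer: AGCAATAGCACCCGGATT. This occurs on the top strand at positions 135–152.
The product is the template from position 92 through 152 (61 bp).

5'-CGTGTGATTGTCCCGTTCTATGGGTTGGAGCCGACAGTCTGATAGCAATAGCACCCGGATT-3'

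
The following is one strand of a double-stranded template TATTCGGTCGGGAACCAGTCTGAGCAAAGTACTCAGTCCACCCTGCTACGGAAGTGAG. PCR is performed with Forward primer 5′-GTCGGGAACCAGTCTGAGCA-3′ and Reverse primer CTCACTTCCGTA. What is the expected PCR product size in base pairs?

Scanning the template, GTCGGGAACCAGTCTGAGCA occurs at positions 7–26; this primer anneals to the bottom strand there with its 3' end pointing downstream.
Taking the reverse complement of CTCACTTCCGTA gives TACGGAAGTGAG, found at positions 47–58 on the template; the primer anneals here to the top strand with its 3' end pointing upstream.
Product length = (reverse-primer end) − (forward-primer start) + 1 = 58 − 7 + 1 = 52 bp.

52 bp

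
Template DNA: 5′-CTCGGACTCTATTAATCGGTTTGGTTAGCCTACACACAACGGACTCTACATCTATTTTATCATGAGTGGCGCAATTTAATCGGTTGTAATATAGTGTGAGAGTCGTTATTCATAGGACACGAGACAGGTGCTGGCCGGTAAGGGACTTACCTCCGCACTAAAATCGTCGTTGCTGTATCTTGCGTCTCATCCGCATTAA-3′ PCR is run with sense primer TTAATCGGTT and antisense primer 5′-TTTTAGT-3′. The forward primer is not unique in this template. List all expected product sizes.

152 bp, 88 bp

The forward primer TTAATCGGTT matches the top strand at positions 12–21, 76–85.
The reverse primer's reverse complement is ACTAAAA, matching at positions 157–163.
Each forward site pairs with the reverse site to give a product ending at position 163: sizes 152, 88 bp.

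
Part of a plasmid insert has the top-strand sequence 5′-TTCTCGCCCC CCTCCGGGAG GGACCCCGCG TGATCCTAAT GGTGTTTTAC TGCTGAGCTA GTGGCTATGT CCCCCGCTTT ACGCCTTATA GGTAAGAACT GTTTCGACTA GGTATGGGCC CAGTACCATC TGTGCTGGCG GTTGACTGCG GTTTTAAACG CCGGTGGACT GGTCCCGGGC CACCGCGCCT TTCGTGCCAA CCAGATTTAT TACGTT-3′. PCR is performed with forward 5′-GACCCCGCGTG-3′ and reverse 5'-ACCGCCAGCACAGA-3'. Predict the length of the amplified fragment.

121 bp

Scanning the template, GACCCCGCGTG occurs at positions 22–32; this primer anneals to the bottom strand there with its 3' end pointing downstream.
The reverse primer's reverse complement is TCTGTGCTGGCGGT, which matches the template at positions 129–142.
Amplicon spans positions 22–142: 121 bp.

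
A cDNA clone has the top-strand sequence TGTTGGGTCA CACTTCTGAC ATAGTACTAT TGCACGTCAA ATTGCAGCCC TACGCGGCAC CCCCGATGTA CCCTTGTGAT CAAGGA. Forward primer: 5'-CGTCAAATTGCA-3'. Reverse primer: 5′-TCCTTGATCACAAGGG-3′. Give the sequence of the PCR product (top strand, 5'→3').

The forward primer matches the template at positions 35–46.
The reverse primer's reverse complement is CCCTTGTGATCAAGGA, which matches the template at positions 71–86.
The product is the template from position 35 through 86 (52 bp).

5'-CGTCAAATTGCAGCCCTACGCGGCACCCCCGATGTACCCTTGTGATCAAGGA-3'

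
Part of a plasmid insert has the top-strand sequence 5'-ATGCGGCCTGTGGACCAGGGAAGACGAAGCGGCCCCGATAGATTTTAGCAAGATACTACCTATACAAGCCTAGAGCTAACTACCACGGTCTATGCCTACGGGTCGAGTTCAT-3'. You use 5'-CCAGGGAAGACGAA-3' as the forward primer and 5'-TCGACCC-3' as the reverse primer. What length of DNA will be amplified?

Scanning the template, CCAGGGAAGACGAA occurs at positions 15–28; this primer anneals to the bottom strand there with its 3' end pointing downstream.
Taking the reverse complement of TCGACCC gives GGGTCGA, found at positions 100–106 on the template; the primer anneals here to the top strand with its 3' end pointing upstream.
Product length = (reverse-primer end) − (forward-primer start) + 1 = 106 − 15 + 1 = 92 bp.

92 bp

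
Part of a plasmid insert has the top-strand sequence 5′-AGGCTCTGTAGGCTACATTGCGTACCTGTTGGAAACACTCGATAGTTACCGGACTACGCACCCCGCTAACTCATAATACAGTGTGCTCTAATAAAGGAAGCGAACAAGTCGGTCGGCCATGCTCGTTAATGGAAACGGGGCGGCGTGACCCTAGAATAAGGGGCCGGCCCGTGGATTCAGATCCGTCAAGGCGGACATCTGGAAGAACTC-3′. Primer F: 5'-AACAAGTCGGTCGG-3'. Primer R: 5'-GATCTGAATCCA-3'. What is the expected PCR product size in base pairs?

Forward primer AACAAGTCGGTCGG is found on the top strand at positions 103–116.
The reverse primer's reverse complement is TGGATTCAGATC, which matches the template at positions 172–183.
Product length = (reverse-primer end) − (forward-primer start) + 1 = 183 − 103 + 1 = 81 bp.

81 bp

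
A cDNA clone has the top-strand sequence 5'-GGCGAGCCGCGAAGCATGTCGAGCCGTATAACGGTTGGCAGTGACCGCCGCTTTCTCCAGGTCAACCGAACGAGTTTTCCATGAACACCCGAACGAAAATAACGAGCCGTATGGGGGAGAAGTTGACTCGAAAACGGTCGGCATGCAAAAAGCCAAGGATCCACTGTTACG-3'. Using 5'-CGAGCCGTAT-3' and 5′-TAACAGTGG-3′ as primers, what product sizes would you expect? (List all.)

The forward primer CGAGCCGTAT matches the top strand at positions 20–29, 103–112.
The reverse primer's reverse complement is CCACTGTTA, matching at positions 161–169.
Each forward site pairs with the reverse site to give a product ending at position 169: sizes 150, 67 bp.

150 bp, 67 bp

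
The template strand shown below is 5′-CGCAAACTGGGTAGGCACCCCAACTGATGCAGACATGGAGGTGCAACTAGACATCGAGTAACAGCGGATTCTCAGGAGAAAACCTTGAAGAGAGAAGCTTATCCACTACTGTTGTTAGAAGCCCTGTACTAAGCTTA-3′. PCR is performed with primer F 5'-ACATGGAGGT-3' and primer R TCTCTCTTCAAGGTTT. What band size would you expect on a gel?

63 bp

Scanning the template, ACATGGAGGT occurs at positions 33–42; this primer anneals to the bottom strand there with its 3' end pointing downstream.
Taking the reverse complement of TCTCTCTTCAAGGTTT gives AAACCTTGAAGAGAGA, found at positions 80–95 on the template; the primer anneals here to the top strand with its 3' end pointing upstream.
The product runs from position 33 to position 95, so its length is 95 − 33 + 1 = 63 bp.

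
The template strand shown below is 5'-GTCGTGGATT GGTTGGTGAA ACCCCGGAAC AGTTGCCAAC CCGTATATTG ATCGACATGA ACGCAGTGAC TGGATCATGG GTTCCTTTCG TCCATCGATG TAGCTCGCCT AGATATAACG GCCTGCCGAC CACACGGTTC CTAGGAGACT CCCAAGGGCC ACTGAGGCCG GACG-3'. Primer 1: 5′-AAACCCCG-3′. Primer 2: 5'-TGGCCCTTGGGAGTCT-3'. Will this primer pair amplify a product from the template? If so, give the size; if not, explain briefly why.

Primer 1 (AAACCCCG) matches the top strand at positions 19–26; it acts as a forward primer.
Primer 2's reverse complement is AGACTCCCAAGGGCCA, matching the top strand at positions 146–161; it acts as a reverse primer.
The 3' ends face each other across positions 19–161, giving a 143 bp product.

Yes — a 143 bp product.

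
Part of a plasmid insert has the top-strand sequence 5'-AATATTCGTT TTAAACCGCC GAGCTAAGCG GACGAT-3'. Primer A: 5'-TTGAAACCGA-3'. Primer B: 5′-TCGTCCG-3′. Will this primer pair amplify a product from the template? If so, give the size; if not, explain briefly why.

No product — primer A has no binding site in the template.

Primer A (TTGAAACCGA) does not match the top strand, and its reverse complement TCGGTTTCAA does not match either.
With no annealing site for primer A, no amplification occurs.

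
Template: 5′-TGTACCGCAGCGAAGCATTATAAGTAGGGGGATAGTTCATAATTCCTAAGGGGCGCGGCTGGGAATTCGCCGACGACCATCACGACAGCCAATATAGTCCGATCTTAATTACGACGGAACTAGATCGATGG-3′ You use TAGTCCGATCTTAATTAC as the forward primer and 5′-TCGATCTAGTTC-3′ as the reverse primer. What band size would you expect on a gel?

The forward primer matches the template at positions 95–112.
Taking the reverse complement of TCGATCTAGTTC gives GAACTAGATCGA, found at positions 117–128 on the template; the primer anneals here to the top strand with its 3' end pointing upstream.
The product runs from position 95 to position 128, so its length is 128 − 95 + 1 = 34 bp.

34 bp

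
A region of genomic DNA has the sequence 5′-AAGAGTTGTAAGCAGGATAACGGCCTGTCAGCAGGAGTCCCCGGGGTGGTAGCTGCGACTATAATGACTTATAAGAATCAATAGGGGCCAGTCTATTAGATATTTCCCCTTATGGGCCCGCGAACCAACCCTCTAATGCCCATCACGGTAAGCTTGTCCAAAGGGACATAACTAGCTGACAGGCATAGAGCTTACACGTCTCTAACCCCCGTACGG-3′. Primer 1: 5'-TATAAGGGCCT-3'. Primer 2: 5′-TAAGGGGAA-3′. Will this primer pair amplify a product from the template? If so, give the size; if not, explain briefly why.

Primer 1 (TATAAGGGCCT) does not match the top strand, and its reverse complement AGGCCCTTATA does not match either.
With no annealing site for primer 1, no amplification occurs.

No product — primer 1 has no binding site in the template.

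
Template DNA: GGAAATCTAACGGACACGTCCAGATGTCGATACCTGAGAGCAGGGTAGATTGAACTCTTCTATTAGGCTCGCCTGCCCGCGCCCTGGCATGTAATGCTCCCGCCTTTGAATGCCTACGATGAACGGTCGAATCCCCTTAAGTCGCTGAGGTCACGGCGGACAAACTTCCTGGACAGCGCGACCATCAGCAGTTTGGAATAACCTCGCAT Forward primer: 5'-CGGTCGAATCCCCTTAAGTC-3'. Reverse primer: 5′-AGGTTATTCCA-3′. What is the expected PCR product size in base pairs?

81 bp

Scanning the template, CGGTCGAATCCCCTTAAGTC occurs at positions 124–143; this primer anneals to the bottom strand there with its 3' end pointing downstream.
The reverse primer's reverse complement is TGGAATAACCT, which matches the template at positions 194–204.
The product runs from position 124 to position 204, so its length is 204 − 124 + 1 = 81 bp.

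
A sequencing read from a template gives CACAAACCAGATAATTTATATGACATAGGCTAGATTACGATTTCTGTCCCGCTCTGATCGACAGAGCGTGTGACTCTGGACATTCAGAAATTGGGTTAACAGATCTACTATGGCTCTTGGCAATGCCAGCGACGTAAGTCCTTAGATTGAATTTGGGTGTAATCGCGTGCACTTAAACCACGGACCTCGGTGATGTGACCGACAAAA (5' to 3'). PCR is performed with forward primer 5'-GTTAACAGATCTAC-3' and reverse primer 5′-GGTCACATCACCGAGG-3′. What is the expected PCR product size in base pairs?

106 bp

Forward primer GTTAACAGATCTAC is found on the top strand at positions 95–108.
Taking the reverse complement of GGTCACATCACCGAGG gives CCTCGGTGATGTGACC, found at positions 185–200 on the template; the primer anneals here to the top strand with its 3' end pointing upstream.
The product runs from position 95 to position 200, so its length is 200 − 95 + 1 = 106 bp.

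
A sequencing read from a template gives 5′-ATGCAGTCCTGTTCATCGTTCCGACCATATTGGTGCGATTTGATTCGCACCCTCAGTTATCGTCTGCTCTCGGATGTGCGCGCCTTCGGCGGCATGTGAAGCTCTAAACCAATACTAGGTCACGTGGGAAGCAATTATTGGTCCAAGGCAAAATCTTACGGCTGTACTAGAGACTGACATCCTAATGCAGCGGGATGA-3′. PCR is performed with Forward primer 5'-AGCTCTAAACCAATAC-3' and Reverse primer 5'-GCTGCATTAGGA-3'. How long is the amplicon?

92 bp

Forward primer AGCTCTAAACCAATAC is found on the top strand at positions 100–115.
The reverse primer's reverse complement is TCCTAATGCAGC, which matches the template at positions 180–191.
Amplicon spans positions 100–191: 92 bp.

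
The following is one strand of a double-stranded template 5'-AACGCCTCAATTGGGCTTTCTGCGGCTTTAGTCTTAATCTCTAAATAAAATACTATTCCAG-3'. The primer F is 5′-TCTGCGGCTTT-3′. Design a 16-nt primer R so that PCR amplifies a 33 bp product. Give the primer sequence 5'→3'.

The forward primer binds at positions 19–29, so a 33 bp product ends at position 19 + 33 − 1 = 51.
The reverse primer anneals to the top strand over positions 36–51, i.e. to AATCTCTAAATAAAAT.
Its sequence written 5'→3' is the reverse complement: ATTTTATTTAGAGATT.

5'-ATTTTATTTAGAGATT-3'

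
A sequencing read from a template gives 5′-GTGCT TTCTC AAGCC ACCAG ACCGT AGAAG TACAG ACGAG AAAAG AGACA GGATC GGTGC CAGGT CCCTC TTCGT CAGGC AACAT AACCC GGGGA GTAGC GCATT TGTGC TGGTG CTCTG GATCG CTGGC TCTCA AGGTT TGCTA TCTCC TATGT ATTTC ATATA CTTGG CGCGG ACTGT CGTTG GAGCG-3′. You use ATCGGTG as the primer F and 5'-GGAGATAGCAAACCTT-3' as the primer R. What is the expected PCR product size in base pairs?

Scanning the template, ATCGGTG occurs at positions 53–59; this primer anneals to the bottom strand there with its 3' end pointing downstream.
The reverse primer's reverse complement is AAGGTTTGCTATCTCC, which matches the template at positions 135–150.
The product runs from position 53 to position 150, so its length is 150 − 53 + 1 = 98 bp.

98 bp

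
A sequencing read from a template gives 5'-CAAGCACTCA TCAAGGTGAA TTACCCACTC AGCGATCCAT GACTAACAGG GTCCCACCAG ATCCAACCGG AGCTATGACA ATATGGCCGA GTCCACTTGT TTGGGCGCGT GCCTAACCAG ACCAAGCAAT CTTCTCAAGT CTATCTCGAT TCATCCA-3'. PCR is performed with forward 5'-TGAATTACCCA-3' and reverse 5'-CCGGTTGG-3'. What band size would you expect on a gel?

54 bp

Forward primer TGAATTACCCA is found on the top strand at positions 17–27.
Taking the reverse complement of CCGGTTGG gives CCAACCGG, found at positions 63–70 on the template; the primer anneals here to the top strand with its 3' end pointing upstream.
The product runs from position 17 to position 70, so its length is 70 − 17 + 1 = 54 bp.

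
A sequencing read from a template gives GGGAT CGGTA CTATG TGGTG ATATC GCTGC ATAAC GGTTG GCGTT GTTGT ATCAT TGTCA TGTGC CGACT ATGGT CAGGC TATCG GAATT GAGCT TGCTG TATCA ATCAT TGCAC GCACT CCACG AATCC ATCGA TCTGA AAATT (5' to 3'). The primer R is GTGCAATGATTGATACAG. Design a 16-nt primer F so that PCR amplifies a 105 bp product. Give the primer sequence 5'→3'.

5'-CTATGTGGTGATATCG-3'

The reverse primer's reverse complement CTGTATCAATCATTGCAC matches the template at positions 98–115, so the product ends at position 115.
A 105 bp product then starts at position 115 − 105 + 1 = 11.
The forward primer is identical to the top strand there: CTATGTGGTGATATCG.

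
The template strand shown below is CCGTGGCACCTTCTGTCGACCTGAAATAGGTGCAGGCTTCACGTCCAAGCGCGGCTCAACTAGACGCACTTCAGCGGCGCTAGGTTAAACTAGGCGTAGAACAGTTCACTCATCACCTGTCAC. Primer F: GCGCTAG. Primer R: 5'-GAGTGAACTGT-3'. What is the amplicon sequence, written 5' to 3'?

The forward primer matches the template at positions 77–83.
Reverse complement of the reverse primer: ACAGTTCACTC. This occurs on the top strand at positions 101–111.
The product is the template from position 77 through 111 (35 bp).

5'-GCGCTAGGTTAAACTAGGCGTAGAACAGTTCACTC-3'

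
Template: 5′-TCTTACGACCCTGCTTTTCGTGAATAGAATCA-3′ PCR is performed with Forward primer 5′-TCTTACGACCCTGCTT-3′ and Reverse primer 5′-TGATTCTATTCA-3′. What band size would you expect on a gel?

The forward primer matches the template at positions 1–16.
The reverse primer's reverse complement is TGAATAGAATCA, which matches the template at positions 21–32.
Product length = (reverse-primer end) − (forward-primer start) + 1 = 32 − 1 + 1 = 32 bp.

32 bp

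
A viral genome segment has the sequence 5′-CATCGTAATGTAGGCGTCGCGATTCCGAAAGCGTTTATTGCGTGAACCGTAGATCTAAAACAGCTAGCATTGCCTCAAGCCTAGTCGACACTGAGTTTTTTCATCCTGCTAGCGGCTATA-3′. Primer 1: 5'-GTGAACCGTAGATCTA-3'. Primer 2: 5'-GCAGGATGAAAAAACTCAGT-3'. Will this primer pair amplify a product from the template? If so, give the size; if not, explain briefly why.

Primer 1 (GTGAACCGTAGATCTA) matches the top strand at positions 42–57; it acts as a forward primer.
Primer 2's reverse complement is ACTGAGTTTTTTCATCCTGC, matching the top strand at positions 90–109; it acts as a reverse primer.
The 3' ends face each other across positions 42–109, giving a 68 bp product.

Yes — a 68 bp product.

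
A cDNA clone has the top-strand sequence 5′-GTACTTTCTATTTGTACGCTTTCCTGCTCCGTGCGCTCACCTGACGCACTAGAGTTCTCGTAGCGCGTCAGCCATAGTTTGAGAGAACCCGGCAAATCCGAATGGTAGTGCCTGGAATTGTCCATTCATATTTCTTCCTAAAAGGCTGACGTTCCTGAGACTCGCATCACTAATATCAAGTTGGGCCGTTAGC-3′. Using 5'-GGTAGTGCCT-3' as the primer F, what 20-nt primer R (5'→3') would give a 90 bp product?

5'-GCTAACGGCCCAACTTGATA-3'

The forward primer binds at positions 104–113, so a 90 bp product ends at position 104 + 90 − 1 = 193.
The reverse primer anneals to the top strand over positions 174–193, i.e. to TATCAAGTTGGGCCGTTAGC.
Its sequence written 5'→3' is the reverse complement: GCTAACGGCCCAACTTGATA.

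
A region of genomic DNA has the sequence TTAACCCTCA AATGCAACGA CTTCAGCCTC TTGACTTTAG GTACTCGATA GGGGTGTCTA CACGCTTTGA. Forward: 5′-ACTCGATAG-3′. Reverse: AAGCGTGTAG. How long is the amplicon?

25 bp

Forward primer ACTCGATAG is found on the top strand at positions 43–51.
The reverse primer's reverse complement is CTACACGCTT, which matches the template at positions 58–67.
The product runs from position 43 to position 67, so its length is 67 − 43 + 1 = 25 bp.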